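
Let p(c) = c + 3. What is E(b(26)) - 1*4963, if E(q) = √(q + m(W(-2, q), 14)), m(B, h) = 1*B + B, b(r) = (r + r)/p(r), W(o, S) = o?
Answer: -4963 + 8*I*√29/29 ≈ -4963.0 + 1.4856*I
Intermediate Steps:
p(c) = 3 + c
b(r) = 2*r/(3 + r) (b(r) = (r + r)/(3 + r) = (2*r)/(3 + r) = 2*r/(3 + r))
m(B, h) = 2*B (m(B, h) = B + B = 2*B)
E(q) = √(-4 + q) (E(q) = √(q + 2*(-2)) = √(q - 4) = √(-4 + q))
E(b(26)) - 1*4963 = √(-4 + 2*26/(3 + 26)) - 1*4963 = √(-4 + 2*26/29) - 4963 = √(-4 + 2*26*(1/29)) - 4963 = √(-4 + 52/29) - 4963 = √(-64/29) - 4963 = 8*I*√29/29 - 4963 = -4963 + 8*I*√29/29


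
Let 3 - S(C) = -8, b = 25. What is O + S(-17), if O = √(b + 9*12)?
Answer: 11 + √133 ≈ 22.533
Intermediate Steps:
S(C) = 11 (S(C) = 3 - 1*(-8) = 3 + 8 = 11)
O = √133 (O = √(25 + 9*12) = √(25 + 108) = √133 ≈ 11.533)
O + S(-17) = √133 + 11 = 11 + √133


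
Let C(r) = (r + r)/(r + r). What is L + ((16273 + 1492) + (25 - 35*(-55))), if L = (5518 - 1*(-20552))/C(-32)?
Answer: 45785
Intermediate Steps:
C(r) = 1 (C(r) = (2*r)/((2*r)) = (2*r)*(1/(2*r)) = 1)
L = 26070 (L = (5518 - 1*(-20552))/1 = (5518 + 20552)*1 = 26070*1 = 26070)
L + ((16273 + 1492) + (25 - 35*(-55))) = 26070 + ((16273 + 1492) + (25 - 35*(-55))) = 26070 + (17765 + (25 + 1925)) = 26070 + (17765 + 1950) = 26070 + 19715 = 45785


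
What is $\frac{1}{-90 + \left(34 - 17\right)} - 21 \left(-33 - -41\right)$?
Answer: $- \frac{12265}{73} \approx -168.01$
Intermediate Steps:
$\frac{1}{-90 + \left(34 - 17\right)} - 21 \left(-33 - -41\right) = \frac{1}{-90 + \left(34 - 17\right)} - 21 \left(-33 + 41\right) = \frac{1}{-90 + 17} - 168 = \frac{1}{-73} - 168 = - \frac{1}{73} - 168 = - \frac{12265}{73}$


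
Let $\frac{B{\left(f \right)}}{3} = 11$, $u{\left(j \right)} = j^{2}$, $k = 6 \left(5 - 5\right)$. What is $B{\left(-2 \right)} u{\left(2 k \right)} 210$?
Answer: $0$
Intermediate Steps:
$k = 0$ ($k = 6 \cdot 0 = 0$)
$B{\left(f \right)} = 33$ ($B{\left(f \right)} = 3 \cdot 11 = 33$)
$B{\left(-2 \right)} u{\left(2 k \right)} 210 = 33 \left(2 \cdot 0\right)^{2} \cdot 210 = 33 \cdot 0^{2} \cdot 210 = 33 \cdot 0 \cdot 210 = 0 \cdot 210 = 0$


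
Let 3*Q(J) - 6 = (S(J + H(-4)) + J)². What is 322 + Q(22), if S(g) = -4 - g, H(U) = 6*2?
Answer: 1228/3 ≈ 409.33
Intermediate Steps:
H(U) = 12
Q(J) = 262/3 (Q(J) = 2 + ((-4 - (J + 12)) + J)²/3 = 2 + ((-4 - (12 + J)) + J)²/3 = 2 + ((-4 + (-12 - J)) + J)²/3 = 2 + ((-16 - J) + J)²/3 = 2 + (⅓)*(-16)² = 2 + (⅓)*256 = 2 + 256/3 = 262/3)
322 + Q(22) = 322 + 262/3 = 1228/3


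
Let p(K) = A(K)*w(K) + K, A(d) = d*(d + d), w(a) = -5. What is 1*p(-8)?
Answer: -648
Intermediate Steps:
A(d) = 2*d² (A(d) = d*(2*d) = 2*d²)
p(K) = K - 10*K² (p(K) = (2*K²)*(-5) + K = -10*K² + K = K - 10*K²)
1*p(-8) = 1*(-8*(1 - 10*(-8))) = 1*(-8*(1 + 80)) = 1*(-8*81) = 1*(-648) = -648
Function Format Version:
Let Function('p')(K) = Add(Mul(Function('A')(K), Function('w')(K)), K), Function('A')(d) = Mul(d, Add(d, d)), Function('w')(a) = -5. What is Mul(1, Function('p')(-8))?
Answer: -648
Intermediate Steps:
Function('A')(d) = Mul(2, Pow(d, 2)) (Function('A')(d) = Mul(d, Mul(2, d)) = Mul(2, Pow(d, 2)))
Function('p')(K) = Add(K, Mul(-10, Pow(K, 2))) (Function('p')(K) = Add(Mul(Mul(2, Pow(K, 2)), -5), K) = Add(Mul(-10, Pow(K, 2)), K) = Add(K, Mul(-10, Pow(K, 2))))
Mul(1, Function('p')(-8)) = Mul(1, Mul(-8, Add(1, Mul(-10, -8)))) = Mul(1, Mul(-8, Add(1, 80))) = Mul(1, Mul(-8, 81)) = Mul(1, -648) = -648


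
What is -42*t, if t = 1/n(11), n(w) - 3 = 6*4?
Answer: -14/9 ≈ -1.5556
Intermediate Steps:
n(w) = 27 (n(w) = 3 + 6*4 = 3 + 24 = 27)
t = 1/27 ≈ 0.037037
-42*t = -42*1/27 = -14/9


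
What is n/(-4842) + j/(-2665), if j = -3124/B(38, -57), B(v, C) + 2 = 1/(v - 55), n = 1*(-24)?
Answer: -42485056/75272925 ≈ -0.56441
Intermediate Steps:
n = -24
B(v, C) = -2 + 1/(-55 + v) (B(v, C) = -2 + 1/(v - 55) = -2 + 1/(-55 + v))
j = 53108/35 (j = -3124*(-55 + 38)/(111 - 2*38) = -3124*(-17/(111 - 76)) = -3124/((-1/17*35)) = -3124/(-35/17) = -3124*(-17/35) = 53108/35 ≈ 1517.4)
n/(-4842) + j/(-2665) = -24/(-4842) + (53108/35)/(-2665) = -24*(-1/4842) + (53108/35)*(-1/2665) = 4/807 - 53108/93275 = -42485056/75272925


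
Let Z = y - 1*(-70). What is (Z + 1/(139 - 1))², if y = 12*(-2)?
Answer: 40309801/19044 ≈ 2116.7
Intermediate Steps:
y = -24
Z = 46 (Z = -24 - 1*(-70) = -24 + 70 = 46)
(Z + 1/(139 - 1))² = (46 + 1/(139 - 1))² = (46 + 1/138)² = (6349/138)² = 40309801/19044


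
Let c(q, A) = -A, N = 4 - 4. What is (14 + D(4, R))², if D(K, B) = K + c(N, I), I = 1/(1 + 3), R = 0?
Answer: 5041/16 ≈ 315.06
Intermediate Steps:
I = ¼ (I = 1/4 = ¼ ≈ 0.25000)
N = 0
D(K, B) = -¼ + K (D(K, B) = K - 1*¼ = K - ¼ = -¼ + K)
(14 + D(4, R))² = (14 + (-¼ + 4))² = (14 + 15/4)² = (71/4)² = 5041/16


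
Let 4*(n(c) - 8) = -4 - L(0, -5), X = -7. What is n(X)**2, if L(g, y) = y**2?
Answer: 9/16 ≈ 0.56250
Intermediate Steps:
n(c) = 3/4 (n(c) = 8 + (-4 - 1*(-5)**2)/4 = 8 + (-4 - 1*25)/4 = 8 + (-4 - 25)/4 = 8 + (1/4)*(-29) = 8 - 29/4 = 3/4)
n(X)**2 = (3/4)**2 = 9/16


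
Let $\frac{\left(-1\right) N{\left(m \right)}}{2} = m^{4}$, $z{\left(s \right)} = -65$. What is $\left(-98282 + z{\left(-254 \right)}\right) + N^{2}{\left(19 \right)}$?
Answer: $67934153817$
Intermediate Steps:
$N{\left(m \right)} = - 2 m^{4}$
$\left(-98282 + z{\left(-254 \right)}\right) + N^{2}{\left(19 \right)} = \left(-98282 - 65\right) + \left(- 2 \cdot 19^{4}\right)^{2} = -98347 + \left(\left(-2\right) 130321\right)^{2} = -98347 + \left(-260642\right)^{2} = -98347 + 67934252164 = 67934153817$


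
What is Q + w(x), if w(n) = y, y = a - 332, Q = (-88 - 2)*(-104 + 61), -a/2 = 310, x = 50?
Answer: 2918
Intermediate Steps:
a = -620 (a = -2*310 = -620)
Q = 3870 (Q = -90*(-43) = 3870)
y = -952 (y = -620 - 332 = -952)
w(n) = -952
Q + w(x) = 3870 - 952 = 2918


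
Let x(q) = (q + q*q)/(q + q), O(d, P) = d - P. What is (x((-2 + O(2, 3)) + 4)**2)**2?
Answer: 1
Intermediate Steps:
x(q) = (q + q**2)/(2*q) (x(q) = (q + q**2)/((2*q)) = (q + q**2)*(1/(2*q)) = (q + q**2)/(2*q))
(x((-2 + O(2, 3)) + 4)**2)**2 = ((1/2 + ((-2 + (2 - 1*3)) + 4)/2)**2)**2 = ((1/2 + ((-2 + (2 - 3)) + 4)/2)**2)**2 = ((1/2 + ((-2 - 1) + 4)/2)**2)**2 = ((1/2 + (-3 + 4)/2)**2)**2 = ((1/2 + (1/2)*1)**2)**2 = ((1/2 + 1/2)**2)**2 = (1**2)**2 = 1**2 = 1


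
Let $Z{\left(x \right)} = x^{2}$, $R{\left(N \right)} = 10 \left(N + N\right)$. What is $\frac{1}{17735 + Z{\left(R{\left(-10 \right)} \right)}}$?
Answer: $\frac{1}{57735} \approx 1.7321 \cdot 10^{-5}$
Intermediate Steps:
$R{\left(N \right)} = 20 N$ ($R{\left(N \right)} = 10 \cdot 2 N = 20 N$)
$\frac{1}{17735 + Z{\left(R{\left(-10 \right)} \right)}} = \frac{1}{17735 + \left(20 \left(-10\right)\right)^{2}} = \frac{1}{17735 + \left(-200\right)^{2}} = \frac{1}{17735 + 40000} = \frac{1}{57735}$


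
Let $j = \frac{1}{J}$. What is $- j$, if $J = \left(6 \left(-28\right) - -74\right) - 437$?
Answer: $\frac{1}{531} \approx 0.0018832$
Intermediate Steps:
$J = -531$ ($J = \left(-168 + 74\right) - 437 = -94 - 437 = -531$)
$j = - \frac{1}{531}$ ($j = \frac{1}{-531} = - \frac{1}{531} \approx -0.0018832$)
$- j = \left(-1\right) \left(- \frac{1}{531}\right) = \frac{1}{531}$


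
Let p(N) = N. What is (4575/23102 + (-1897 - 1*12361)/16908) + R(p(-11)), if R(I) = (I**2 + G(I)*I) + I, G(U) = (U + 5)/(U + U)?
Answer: 5192885962/48826077 ≈ 106.35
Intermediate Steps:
G(U) = (5 + U)/(2*U) (G(U) = (5 + U)/((2*U)) = (5 + U)*(1/(2*U)) = (5 + U)/(2*U))
R(I) = 5/2 + I**2 + 3*I/2 (R(I) = (I**2 + ((5 + I)/(2*I))*I) + I = (I**2 + (5/2 + I/2)) + I = (5/2 + I**2 + I/2) + I = 5/2 + I**2 + 3*I/2)
(4575/23102 + (-1897 - 1*12361)/16908) + R(p(-11)) = (4575/23102 + (-1897 - 1*12361)/16908) + (5/2 + (1/2)*(-11) - 11*(1 - 11)) = (4575*(1/23102) + (-1897 - 12361)*(1/16908)) + (5/2 - 11/2 - 11*(-10)) = (4575/23102 - 14258*1/16908) + (5/2 - 11/2 + 110) = (4575/23102 - 7129/8454) + 107 = -31504277/48826077 + 107 = 5192885962/48826077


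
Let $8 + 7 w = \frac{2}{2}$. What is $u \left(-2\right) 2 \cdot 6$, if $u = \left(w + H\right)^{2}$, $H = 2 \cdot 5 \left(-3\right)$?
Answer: $-23064$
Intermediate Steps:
$H = -30$ ($H = 10 \left(-3\right) = -30$)
$w = -1$ ($w = - \frac{8}{7} + \frac{2 \cdot \frac{1}{2}}{7} = - \frac{8}{7} + \frac{1}{7} \cdot 1 = - \frac{8}{7} + \frac{1}{7} = -1$)
$u = 961$ ($u = \left(-1 - 30\right)^{2} = \left(-31\right)^{2} = 961$)
$u \left(-2\right) 2 \cdot 6 = 961 \left(-2\right) 2 \cdot 6 = \left(-1922\right) 12 = -23064$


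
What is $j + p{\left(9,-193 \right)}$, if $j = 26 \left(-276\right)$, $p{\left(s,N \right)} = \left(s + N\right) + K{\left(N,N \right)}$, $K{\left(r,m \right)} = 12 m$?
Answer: $-9676$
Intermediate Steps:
$p{\left(s,N \right)} = s + 13 N$ ($p{\left(s,N \right)} = \left(s + N\right) + 12 N = \left(N + s\right) + 12 N = s + 13 N$)
$j = -7176$
$j + p{\left(9,-193 \right)} = -7176 + \left(9 + 13 \left(-193\right)\right) = -7176 + \left(9 - 2509\right) = -7176 - 2500 = -9676$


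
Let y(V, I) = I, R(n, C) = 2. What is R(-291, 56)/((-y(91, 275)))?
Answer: -2/275 ≈ -0.0072727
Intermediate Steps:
R(-291, 56)/((-y(91, 275))) = 2/((-1*275)) = 2/(-275) = 2*(-1/275) = -2/275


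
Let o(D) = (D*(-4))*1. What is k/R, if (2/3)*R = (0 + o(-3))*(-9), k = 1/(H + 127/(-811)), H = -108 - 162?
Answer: 811/35493714 ≈ 2.2849e-5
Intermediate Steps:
o(D) = -4*D (o(D) = -4*D*1 = -4*D)
H = -270
k = -811/219097 (k = 1/(-270 + 127/(-811)) = 1/(-270 + 127*(-1/811)) = 1/(-270 - 127/811) = 1/(-219097/811) = -811/219097 ≈ -0.0037016)
R = -162 (R = 3*((0 - 4*(-3))*(-9))/2 = 3*((0 + 12)*(-9))/2 = 3*(12*(-9))/2 = (3/2)*(-108) = -162)
k/R = -811/219097/(-162) = -811/219097*(-1/162) = 811/35493714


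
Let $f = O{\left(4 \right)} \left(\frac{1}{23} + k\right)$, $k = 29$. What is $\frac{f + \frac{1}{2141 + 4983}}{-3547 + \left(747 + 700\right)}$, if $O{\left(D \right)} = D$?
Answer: $- \frac{6345117}{114696400} \approx -0.055321$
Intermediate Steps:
$f = \frac{2672}{23}$ ($f = 4 \left(\frac{1}{23} + 29\right) = 4 \cdot \frac{668}{23} = \frac{2672}{23} \approx 116.17$)
$\frac{f + \frac{1}{2141 + 4983}}{-3547 + \left(747 + 700\right)} = \frac{\frac{2672}{23} + \frac{1}{2141 + 4983}}{-3547 + \left(747 + 700\right)} = \frac{\frac{2672}{23} + \frac{1}{7124}}{-3547 + 1447} = \frac{\frac{2672}{23} + \frac{1}{7124}}{-2100} = \frac{19035351}{163852} \left(- \frac{1}{2100}\right) = - \frac{6345117}{114696400}$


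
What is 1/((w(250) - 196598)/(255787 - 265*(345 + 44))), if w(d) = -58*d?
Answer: -76351/105549 ≈ -0.72337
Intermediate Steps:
1/((w(250) - 196598)/(255787 - 265*(345 + 44))) = 1/((-58*250 - 196598)/(255787 - 265*(345 + 44))) = 1/((-14500 - 196598)/(255787 - 265*389)) = 1/(-211098/(255787 - 103085)) = 1/(-211098/152702) = 1/(-211098*1/152702) = 1/(-105549/76351) = -76351/105549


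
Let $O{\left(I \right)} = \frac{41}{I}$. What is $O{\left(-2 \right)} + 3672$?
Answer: $\frac{7303}{2} \approx 3651.5$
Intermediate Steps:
$O{\left(-2 \right)} + 3672 = \frac{41}{-2} + 3672 = 41 \left(- \frac{1}{2}\right) + 3672 = - \frac{41}{2} + 3672 = \frac{7303}{2}$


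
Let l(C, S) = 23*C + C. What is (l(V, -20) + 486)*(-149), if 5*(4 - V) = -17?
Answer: -494382/5 ≈ -98876.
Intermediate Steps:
V = 37/5 (V = 4 - 1/5*(-17) = 4 + 17/5 = 37/5 ≈ 7.4000)
l(C, S) = 24*C
(l(V, -20) + 486)*(-149) = (24*(37/5) + 486)*(-149) = (888/5 + 486)*(-149) = (3318/5)*(-149) = -494382/5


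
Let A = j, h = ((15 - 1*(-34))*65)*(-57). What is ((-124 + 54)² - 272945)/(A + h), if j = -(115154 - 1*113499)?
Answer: 53609/36640 ≈ 1.4631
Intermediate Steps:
j = -1655 (j = -(115154 - 113499) = -1*1655 = -1655)
h = -181545 (h = ((15 + 34)*65)*(-57) = (49*65)*(-57) = 3185*(-57) = -181545)
A = -1655
((-124 + 54)² - 272945)/(A + h) = ((-124 + 54)² - 272945)/(-1655 - 181545) = ((-70)² - 272945)/(-183200) = (4900 - 272945)*(-1/183200) = -268045*(-1/183200) = 53609/36640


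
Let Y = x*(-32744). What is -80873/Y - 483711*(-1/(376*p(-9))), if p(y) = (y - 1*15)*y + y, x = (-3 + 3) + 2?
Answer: 1582157221/212377584 ≈ 7.4497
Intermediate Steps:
x = 2 (x = 0 + 2 = 2)
p(y) = y + y*(-15 + y) (p(y) = (y - 15)*y + y = (-15 + y)*y + y = y*(-15 + y) + y = y + y*(-15 + y))
Y = -65488 (Y = 2*(-32744) = -65488)
-80873/Y - 483711*(-1/(376*p(-9))) = -80873/(-65488) - 483711*1/(3384*(-14 - 9)) = -80873*(-1/65488) - 483711/(-9*(-23)*(-376)) = 80873/65488 - 483711/(207*(-376)) = 80873/65488 - 483711/(-77832) = 80873/65488 - 483711*(-1/77832) = 80873/65488 + 161237/25944 = 1582157221/212377584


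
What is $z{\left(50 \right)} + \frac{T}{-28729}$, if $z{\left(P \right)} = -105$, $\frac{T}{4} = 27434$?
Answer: $- \frac{3126281}{28729} \approx -108.82$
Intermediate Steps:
$T = 109736$ ($T = 4 \cdot 27434 = 109736$)
$z{\left(50 \right)} + \frac{T}{-28729} = -105 + \frac{109736}{-28729} = -105 + 109736 \left(- \frac{1}{28729}\right) = -105 - \frac{109736}{28729} = - \frac{3126281}{28729}$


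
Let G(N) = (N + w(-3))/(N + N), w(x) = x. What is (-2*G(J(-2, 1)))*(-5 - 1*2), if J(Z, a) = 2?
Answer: -7/2 ≈ -3.5000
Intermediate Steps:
G(N) = (-3 + N)/(2*N) (G(N) = (N - 3)/(N + N) = (-3 + N)/((2*N)) = (-3 + N)*(1/(2*N)) = (-3 + N)/(2*N))
(-2*G(J(-2, 1)))*(-5 - 1*2) = (-(-3 + 2)/2)*(-5 - 1*2) = (-(-1)/2)*(-5 - 2) = -2*(-¼)*(-7) = (½)*(-7) = -7/2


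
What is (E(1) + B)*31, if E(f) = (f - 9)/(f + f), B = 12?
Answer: 248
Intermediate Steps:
E(f) = (-9 + f)/(2*f) (E(f) = (-9 + f)/((2*f)) = (-9 + f)*(1/(2*f)) = (-9 + f)/(2*f))
(E(1) + B)*31 = ((½)*(-9 + 1)/1 + 12)*31 = ((½)*1*(-8) + 12)*31 = (-4 + 12)*31 = 8*31 = 248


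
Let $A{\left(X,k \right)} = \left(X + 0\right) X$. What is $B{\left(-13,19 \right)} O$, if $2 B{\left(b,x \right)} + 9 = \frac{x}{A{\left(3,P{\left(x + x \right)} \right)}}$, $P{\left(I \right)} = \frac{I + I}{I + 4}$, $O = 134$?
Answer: $- \frac{4154}{9} \approx -461.56$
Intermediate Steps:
$P{\left(I \right)} = \frac{2 I}{4 + I}$
$A{\left(X,k \right)} = X^{2}$ ($A{\left(X,k \right)} = X X = X^{2}$)
$B{\left(b,x \right)} = - \frac{9}{2} + \frac{x}{18}$ ($B{\left(b,x \right)} = - \frac{9}{2} + \frac{x \frac{1}{3^{2}}}{2} = - \frac{9}{2} + \frac{x \frac{1}{9}}{2} = - \frac{9}{2} + \frac{\frac{1}{9} x}{2} = - \frac{9}{2} + \frac{x}{18}$)
$B{\left(-13,19 \right)} O = \left(- \frac{9}{2} + \frac{1}{18} \cdot 19\right) 134 = \left(- \frac{9}{2} + \frac{19}{18}\right) 134 = \left(- \frac{31}{9}\right) 134 = - \frac{4154}{9}$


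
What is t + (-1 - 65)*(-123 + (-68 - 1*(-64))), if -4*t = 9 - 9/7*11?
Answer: 58683/7 ≈ 8383.3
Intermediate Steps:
t = 9/7 (t = -(9 - 9/7*11)/4 = -(9 - 99/7)/4 = -1/4*(-36/7) = 9/7 ≈ 1.2857)
t + (-1 - 65)*(-123 + (-68 - 1*(-64))) = 9/7 + (-1 - 65)*(-123 + (-68 - 1*(-64))) = 9/7 - 66*(-123 + (-68 + 64)) = 9/7 - 66*(-123 - 4) = 9/7 - 66*(-127) = 9/7 + 8382 = 58683/7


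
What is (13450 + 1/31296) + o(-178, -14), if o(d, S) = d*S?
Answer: 498920833/31296 ≈ 15942.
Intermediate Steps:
o(d, S) = S*d
(13450 + 1/31296) + o(-178, -14) = (13450 + 1/31296) - 14*(-178) = (13450 + 1/31296) + 2492 = 420931201/31296 + 2492 = 498920833/31296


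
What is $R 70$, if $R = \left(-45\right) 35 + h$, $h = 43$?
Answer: $-107240$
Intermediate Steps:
$R = -1532$ ($R = \left(-45\right) 35 + 43 = -1575 + 43 = -1532$)
$R 70 = \left(-1532\right) 70 = -107240$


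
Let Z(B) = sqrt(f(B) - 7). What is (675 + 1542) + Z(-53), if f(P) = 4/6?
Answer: 2217 + I*sqrt(57)/3 ≈ 2217.0 + 2.5166*I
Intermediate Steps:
f(P) = 2/3 (f(P) = 4*(1/6) = 2/3)
Z(B) = I*sqrt(57)/3 (Z(B) = sqrt(2/3 - 7) = sqrt(-19/3) = I*sqrt(57)/3)
(675 + 1542) + Z(-53) = (675 + 1542) + I*sqrt(57)/3 = 2217 + I*sqrt(57)/3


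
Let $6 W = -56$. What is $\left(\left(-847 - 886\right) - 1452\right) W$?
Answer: $\frac{89180}{3} \approx 29727.0$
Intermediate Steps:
$W = - \frac{28}{3}$ ($W = \frac{1}{6} \left(-56\right) = - \frac{28}{3} \approx -9.3333$)
$\left(\left(-847 - 886\right) - 1452\right) W = \left(\left(-847 - 886\right) - 1452\right) \left(- \frac{28}{3}\right) = \left(-1733 - 1452\right) \left(- \frac{28}{3}\right) = \left(-3185\right) \left(- \frac{28}{3}\right) = \frac{89180}{3}$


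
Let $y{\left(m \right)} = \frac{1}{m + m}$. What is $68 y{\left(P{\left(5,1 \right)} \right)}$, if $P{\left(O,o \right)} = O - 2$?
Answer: $\frac{34}{3} \approx 11.333$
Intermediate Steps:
$P{\left(O,o \right)} = -2 + O$ ($P{\left(O,o \right)} = O - 2 = -2 + O$)
$y{\left(m \right)} = \frac{1}{2 m}$
$68 y{\left(P{\left(5,1 \right)} \right)} = 68 \frac{1}{2 \left(-2 + 5\right)} = 68 \frac{1}{2 \cdot 3} = 68 \cdot \frac{1}{2} \cdot \frac{1}{3} = 68 \cdot \frac{1}{6} = \frac{34}{3}$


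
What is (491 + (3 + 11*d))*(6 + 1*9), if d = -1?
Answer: 7245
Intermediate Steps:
(491 + (3 + 11*d))*(6 + 1*9) = (491 + (3 + 11*(-1)))*(6 + 1*9) = (491 + (3 - 11))*(6 + 9) = (491 - 8)*15 = 483*15 = 7245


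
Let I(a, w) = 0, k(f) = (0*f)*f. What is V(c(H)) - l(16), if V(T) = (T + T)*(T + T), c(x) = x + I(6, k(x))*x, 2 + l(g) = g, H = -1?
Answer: -10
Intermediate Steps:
l(g) = -2 + g
k(f) = 0 (k(f) = 0*f = 0)
c(x) = x (c(x) = x + 0*x = x + 0 = x)
V(T) = 4*T**2 (V(T) = (2*T)*(2*T) = 4*T**2)
V(c(H)) - l(16) = 4*(-1)**2 - (-2 + 16) = 4*1 - 1*14 = 4 - 14 = -10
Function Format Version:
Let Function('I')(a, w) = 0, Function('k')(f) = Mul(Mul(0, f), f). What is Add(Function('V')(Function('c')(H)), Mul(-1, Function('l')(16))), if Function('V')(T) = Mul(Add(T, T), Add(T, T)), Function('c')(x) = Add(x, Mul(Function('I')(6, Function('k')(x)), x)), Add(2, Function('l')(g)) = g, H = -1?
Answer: -10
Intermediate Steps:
Function('l')(g) = Add(-2, g)
Function('k')(f) = 0 (Function('k')(f) = Mul(0, f) = 0)
Function('c')(x) = x (Function('c')(x) = Add(x, Mul(0, x)) = Add(x, 0) = x)
Function('V')(T) = Mul(4, Pow(T, 2)) (Function('V')(T) = Mul(Mul(2, T), Mul(2, T)) = Mul(4, Pow(T, 2)))
Add(Function('V')(Function('c')(H)), Mul(-1, Function('l')(16))) = Add(Mul(4, Pow(-1, 2)), Mul(-1, Add(-2, 16))) = Add(Mul(4, 1), Mul(-1, 14)) = Add(4, -14) = -10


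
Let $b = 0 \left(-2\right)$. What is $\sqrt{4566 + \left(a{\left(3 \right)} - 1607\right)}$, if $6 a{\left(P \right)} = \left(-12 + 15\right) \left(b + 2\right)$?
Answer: $4 \sqrt{185} \approx 54.406$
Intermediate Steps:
$b = 0$
$a{\left(P \right)} = 1$ ($a{\left(P \right)} = \frac{\left(-12 + 15\right) \left(0 + 2\right)}{6} = \frac{3 \cdot 2}{6} = \frac{1}{6} \cdot 6 = 1$)
$\sqrt{4566 + \left(a{\left(3 \right)} - 1607\right)} = \sqrt{4566 + \left(1 - 1607\right)} = \sqrt{4566 - 1606} = \sqrt{2960} = 4 \sqrt{185}$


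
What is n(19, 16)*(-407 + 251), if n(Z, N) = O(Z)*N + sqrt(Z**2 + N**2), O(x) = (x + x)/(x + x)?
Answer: -2496 - 156*sqrt(617) ≈ -6371.0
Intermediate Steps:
O(x) = 1 (O(x) = (2*x)/((2*x)) = (2*x)*(1/(2*x)) = 1)
n(Z, N) = N + sqrt(N**2 + Z**2) (n(Z, N) = 1*N + sqrt(Z**2 + N**2) = N + sqrt(N**2 + Z**2))
n(19, 16)*(-407 + 251) = (16 + sqrt(16**2 + 19**2))*(-407 + 251) = (16 + sqrt(256 + 361))*(-156) = (16 + sqrt(617))*(-156) = -2496 - 156*sqrt(617)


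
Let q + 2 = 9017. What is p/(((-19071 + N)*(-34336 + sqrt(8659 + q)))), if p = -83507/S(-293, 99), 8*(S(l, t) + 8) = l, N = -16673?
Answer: 358412044/235063004846859 + 83507*sqrt(17674)/1880504038774872 ≈ 1.5307e-6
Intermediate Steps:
S(l, t) = -8 + l/8
q = 9015 (q = -2 + 9017 = 9015)
p = 668056/357 (p = -83507/(-8 + (1/8)*(-293)) = -83507/(-8 - 293/8) = -83507/(-357/8) = -83507*(-8/357) = 668056/357 ≈ 1871.3)
p/(((-19071 + N)*(-34336 + sqrt(8659 + q)))) = 668056/(357*(((-19071 - 16673)*(-34336 + sqrt(8659 + 9015))))) = 668056/(357*((-35744*(-34336 + sqrt(17674))))) = 668056/(357*(1227305984 - 35744*sqrt(17674)))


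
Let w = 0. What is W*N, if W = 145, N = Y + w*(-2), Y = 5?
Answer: 725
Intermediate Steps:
N = 5 (N = 5 + 0*(-2) = 5 + 0 = 5)
W*N = 145*5 = 725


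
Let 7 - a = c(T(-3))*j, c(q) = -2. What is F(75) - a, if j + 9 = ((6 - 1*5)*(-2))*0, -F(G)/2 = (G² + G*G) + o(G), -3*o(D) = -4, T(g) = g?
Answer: -67475/3 ≈ -22492.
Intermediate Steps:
o(D) = 4/3 (o(D) = -⅓*(-4) = 4/3)
F(G) = -8/3 - 4*G² (F(G) = -2*((G² + G*G) + 4/3) = -2*((G² + G²) + 4/3) = -2*(2*G² + 4/3) = -2*(4/3 + 2*G²) = -8/3 - 4*G²)
j = -9 (j = -9 + ((6 - 1*5)*(-2))*0 = -9 + ((6 - 5)*(-2))*0 = -9 + (1*(-2))*0 = -9 - 2*0 = -9 + 0 = -9)
a = -11 (a = 7 - (-2)*(-9) = 7 - 1*18 = 7 - 18 = -11)
F(75) - a = (-8/3 - 4*75²) - 1*(-11) = (-8/3 - 4*5625) + 11 = (-8/3 - 22500) + 11 = -67508/3 + 11 = -67475/3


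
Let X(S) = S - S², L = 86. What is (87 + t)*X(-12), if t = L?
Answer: -26988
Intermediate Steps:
t = 86
(87 + t)*X(-12) = (87 + 86)*(-12*(1 - 1*(-12))) = 173*(-12*(1 + 12)) = 173*(-12*13) = 173*(-156) = -26988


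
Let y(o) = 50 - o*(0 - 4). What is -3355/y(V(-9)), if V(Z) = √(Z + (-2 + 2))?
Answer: -83875/1322 + 10065*I/661 ≈ -63.446 + 15.227*I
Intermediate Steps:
V(Z) = √Z (V(Z) = √(Z + 0) = √Z)
y(o) = 50 + 4*o (y(o) = 50 - o*(-4) = 50 - (-4)*o = 50 + 4*o)
-3355/y(V(-9)) = -3355/(50 + 4*√(-9)) = -3355/(50 + 4*(3*I)) = -3355*(50 - 12*I)/2644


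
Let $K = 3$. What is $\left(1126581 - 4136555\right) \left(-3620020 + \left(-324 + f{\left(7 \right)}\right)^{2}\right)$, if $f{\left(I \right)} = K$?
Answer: $10586015348546$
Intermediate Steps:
$f{\left(I \right)} = 3$
$\left(1126581 - 4136555\right) \left(-3620020 + \left(-324 + f{\left(7 \right)}\right)^{2}\right) = \left(1126581 - 4136555\right) \left(-3620020 + \left(-324 + 3\right)^{2}\right) = - 3009974 \left(-3620020 + \left(-321\right)^{2}\right) = - 3009974 \left(-3620020 + 103041\right) = \left(-3009974\right) \left(-3516979\right) = 10586015348546$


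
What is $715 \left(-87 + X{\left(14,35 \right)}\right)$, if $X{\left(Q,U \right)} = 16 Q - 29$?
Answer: $77220$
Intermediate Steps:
$X{\left(Q,U \right)} = -29 + 16 Q$
$715 \left(-87 + X{\left(14,35 \right)}\right) = 715 \left(-87 + \left(-29 + 16 \cdot 14\right)\right) = 715 \left(-87 + \left(-29 + 224\right)\right) = 715 \left(-87 + 195\right) = 715 \cdot 108 = 77220$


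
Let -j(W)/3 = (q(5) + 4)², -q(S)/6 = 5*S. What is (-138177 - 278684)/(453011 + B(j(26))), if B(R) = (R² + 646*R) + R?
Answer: -416861/4048425359 ≈ -0.00010297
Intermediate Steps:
q(S) = -30*S
j(W) = -63948 (j(W) = -3*(-30*5 + 4)² = -3*(-150 + 4)² = -3*(-146)² = -3*21316 = -63948)
B(R) = R² + 647*R
(-138177 - 278684)/(453011 + B(j(26))) = (-138177 - 278684)/(453011 - 63948*(647 - 63948)) = -416861/(453011 - 63948*(-63301)) = -416861/(453011 + 4047972348) = -416861/4048425359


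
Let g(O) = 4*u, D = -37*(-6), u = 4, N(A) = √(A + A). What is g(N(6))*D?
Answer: 3552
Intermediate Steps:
N(A) = √2*√A (N(A) = √(2*A) = √2*√A)
D = 222
g(O) = 16 (g(O) = 4*4 = 16)
g(N(6))*D = 16*222 = 3552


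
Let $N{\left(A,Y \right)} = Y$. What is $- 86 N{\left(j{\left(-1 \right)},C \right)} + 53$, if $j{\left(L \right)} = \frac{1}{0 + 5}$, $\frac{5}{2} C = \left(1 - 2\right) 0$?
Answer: $53$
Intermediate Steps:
$C = 0$ ($C = \frac{2 \left(1 - 2\right) 0}{5} = \frac{2 \left(\left(-1\right) 0\right)}{5} = \frac{2}{5} \cdot 0 = 0$)
$j{\left(L \right)} = \frac{1}{5}$
$- 86 N{\left(j{\left(-1 \right)},C \right)} + 53 = \left(-86\right) 0 + 53 = 0 + 53 = 53$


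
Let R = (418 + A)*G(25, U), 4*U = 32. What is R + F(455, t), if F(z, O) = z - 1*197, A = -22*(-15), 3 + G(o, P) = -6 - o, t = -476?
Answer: -25174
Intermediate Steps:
U = 8 (U = (¼)*32 = 8)
G(o, P) = -9 - o (G(o, P) = -3 + (-6 - o) = -9 - o)
A = 330
R = -25432 (R = (418 + 330)*(-9 - 1*25) = 748*(-9 - 25) = 748*(-34) = -25432)
F(z, O) = -197 + z (F(z, O) = z - 197 = -197 + z)
R + F(455, t) = -25432 + (-197 + 455) = -25432 + 258 = -25174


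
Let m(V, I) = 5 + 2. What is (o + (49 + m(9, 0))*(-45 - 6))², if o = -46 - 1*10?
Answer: 8479744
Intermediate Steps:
m(V, I) = 7
o = -56 (o = -46 - 10 = -56)
(o + (49 + m(9, 0))*(-45 - 6))² = (-56 + (49 + 7)*(-45 - 6))² = (-56 + 56*(-51))² = (-56 - 2856)² = (-2912)² = 8479744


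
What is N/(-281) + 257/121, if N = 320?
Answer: 33497/34001 ≈ 0.98518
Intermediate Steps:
N/(-281) + 257/121 = 320/(-281) + 257/121 = 320*(-1/281) + 257*(1/121) = -320/281 + 257/121 = 33497/34001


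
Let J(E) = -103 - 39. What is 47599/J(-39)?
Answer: -47599/142 ≈ -335.20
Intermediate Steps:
J(E) = -142
47599/J(-39) = 47599/(-142) = 47599*(-1/142) = -47599/142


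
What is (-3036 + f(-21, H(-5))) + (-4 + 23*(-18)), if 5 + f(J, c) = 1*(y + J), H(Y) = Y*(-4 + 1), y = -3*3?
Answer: -3489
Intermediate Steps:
y = -9
H(Y) = -3*Y (H(Y) = Y*(-3) = -3*Y)
f(J, c) = -14 + J (f(J, c) = -5 + 1*(-9 + J) = -5 + (-9 + J) = -14 + J)
(-3036 + f(-21, H(-5))) + (-4 + 23*(-18)) = (-3036 + (-14 - 21)) + (-4 + 23*(-18)) = (-3036 - 35) + (-4 - 414) = -3071 - 418 = -3489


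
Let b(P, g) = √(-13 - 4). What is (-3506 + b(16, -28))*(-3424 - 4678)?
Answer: 28405612 - 8102*I*√17 ≈ 2.8406e+7 - 33405.0*I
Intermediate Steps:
b(P, g) = I*√17 (b(P, g) = √(-17) = I*√17)
(-3506 + b(16, -28))*(-3424 - 4678) = (-3506 + I*√17)*(-3424 - 4678) = (-3506 + I*√17)*(-8102) = 28405612 - 8102*I*√17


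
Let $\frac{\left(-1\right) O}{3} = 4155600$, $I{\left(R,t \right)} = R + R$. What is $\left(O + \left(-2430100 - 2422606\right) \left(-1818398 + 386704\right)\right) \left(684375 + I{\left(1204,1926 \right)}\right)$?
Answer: $4771478184913083412$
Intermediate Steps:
$I{\left(R,t \right)} = 2 R$
$O = -12466800$ ($O = \left(-3\right) 4155600 = -12466800$)
$\left(O + \left(-2430100 - 2422606\right) \left(-1818398 + 386704\right)\right) \left(684375 + I{\left(1204,1926 \right)}\right) = \left(-12466800 + \left(-2430100 - 2422606\right) \left(-1818398 + 386704\right)\right) \left(684375 + 2 \cdot 1204\right) = \left(-12466800 - -6947590063964\right) \left(684375 + 2408\right) = \left(-12466800 + 6947590063964\right) 686783 = 6947577597164 \cdot 686783 = 4771478184913083412$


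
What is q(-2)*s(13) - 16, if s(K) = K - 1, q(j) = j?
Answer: -40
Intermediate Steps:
s(K) = -1 + K
q(-2)*s(13) - 16 = -2*(-1 + 13) - 16 = -2*12 - 16 = -24 - 16 = -40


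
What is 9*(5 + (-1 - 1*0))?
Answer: 36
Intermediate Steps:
9*(5 + (-1 - 1*0)) = 9*(5 + (-1 + 0)) = 9*(5 - 1) = 9*4 = 36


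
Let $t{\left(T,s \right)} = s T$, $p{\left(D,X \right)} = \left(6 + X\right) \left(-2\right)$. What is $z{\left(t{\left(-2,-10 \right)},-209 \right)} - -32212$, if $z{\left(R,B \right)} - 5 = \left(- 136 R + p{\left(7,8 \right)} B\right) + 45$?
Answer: $35394$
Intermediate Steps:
$p{\left(D,X \right)} = -12 - 2 X$
$t{\left(T,s \right)} = T s$
$z{\left(R,B \right)} = 50 - 136 R - 28 B$ ($z{\left(R,B \right)} = 5 + \left(\left(- 136 R + \left(-12 - 16\right) B\right) + 45\right) = 5 - \left(-45 + 28 B + 136 R\right) = 50 - 136 R - 28 B$)
$z{\left(t{\left(-2,-10 \right)},-209 \right)} - -32212 = \left(50 - 136 \left(\left(-2\right) \left(-10\right)\right) - -5852\right) - -32212 = \left(50 - 2720 + 5852\right) + 32212 = 3182 + 32212 = 35394$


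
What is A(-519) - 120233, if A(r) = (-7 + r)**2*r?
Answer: -143715077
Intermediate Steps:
A(r) = r*(-7 + r)**2
A(-519) - 120233 = -519*(-7 - 519)**2 - 120233 = -519*(-526)**2 - 120233 = -519*276676 - 120233 = -143594844 - 120233 = -143715077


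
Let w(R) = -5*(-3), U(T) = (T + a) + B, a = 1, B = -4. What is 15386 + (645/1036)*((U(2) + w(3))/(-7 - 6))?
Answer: 14800687/962 ≈ 15385.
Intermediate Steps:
U(T) = -3 + T (U(T) = (T + 1) - 4 = (1 + T) - 4 = -3 + T)
w(R) = 15
15386 + (645/1036)*((U(2) + w(3))/(-7 - 6)) = 15386 + (645/1036)*(((-3 + 2) + 15)/(-7 - 6)) = 15386 + (645*(1/1036))*((-1 + 15)/(-13)) = 15386 + 645*(14*(-1/13))/1036 = 15386 + (645/1036)*(-14/13) = 15386 - 645/962 = 14800687/962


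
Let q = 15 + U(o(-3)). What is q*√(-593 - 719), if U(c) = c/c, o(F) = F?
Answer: 64*I*√82 ≈ 579.54*I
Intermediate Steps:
U(c) = 1
q = 16 (q = 15 + 1 = 16)
q*√(-593 - 719) = 16*√(-593 - 719) = 16*√(-1312) = 16*(4*I*√82) = 64*I*√82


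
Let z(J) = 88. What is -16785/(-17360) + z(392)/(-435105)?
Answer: 132758359/137334960 ≈ 0.96668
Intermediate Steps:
-16785/(-17360) + z(392)/(-435105) = -16785/(-17360) + 88/(-435105) = -16785*(-1/17360) + 88*(-1/435105) = 3357/3472 - 8/39555 = 132758359/137334960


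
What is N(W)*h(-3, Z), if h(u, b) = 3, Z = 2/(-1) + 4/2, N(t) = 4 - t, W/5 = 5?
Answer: -63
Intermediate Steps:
W = 25 (W = 5*5 = 25)
Z = 0 (Z = 2*(-1) + 4*(½) = -2 + 2 = 0)
N(W)*h(-3, Z) = (4 - 1*25)*3 = (4 - 25)*3 = -21*3 = -63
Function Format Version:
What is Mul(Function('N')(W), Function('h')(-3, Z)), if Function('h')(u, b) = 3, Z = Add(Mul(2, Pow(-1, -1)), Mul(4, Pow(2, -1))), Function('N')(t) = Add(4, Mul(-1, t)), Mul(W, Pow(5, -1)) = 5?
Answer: -63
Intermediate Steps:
W = 25 (W = Mul(5, 5) = 25)
Z = 0 (Z = Add(Mul(2, -1), Mul(4, Rational(1, 2))) = Add(-2, 2) = 0)
Mul(Function('N')(W), Function('h')(-3, Z)) = Mul(Add(4, Mul(-1, 25)), 3) = Mul(Add(4, -25), 3) = Mul(-21, 3) = -63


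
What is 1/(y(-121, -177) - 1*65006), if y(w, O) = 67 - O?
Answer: -1/64762 ≈ -1.5441e-5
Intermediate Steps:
1/(y(-121, -177) - 1*65006) = 1/((67 - 1*(-177)) - 1*65006) = 1/((67 + 177) - 65006) = 1/(244 - 65006) = 1/(-64762) = -1/64762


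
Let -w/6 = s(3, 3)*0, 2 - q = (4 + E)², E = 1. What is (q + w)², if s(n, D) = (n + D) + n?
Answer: 529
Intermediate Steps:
s(n, D) = D + 2*n (s(n, D) = (D + n) + n = D + 2*n)
q = -23 (q = 2 - (4 + 1)² = 2 - 1*5² = 2 - 1*25 = 2 - 25 = -23)
w = 0 (w = -6*(3 + 2*3)*0 = -6*(3 + 6)*0 = -54*0 = -6*0 = 0)
(q + w)² = (-23 + 0)² = (-23)² = 529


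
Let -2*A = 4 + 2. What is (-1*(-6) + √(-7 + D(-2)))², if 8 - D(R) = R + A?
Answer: (6 + √6)² ≈ 71.394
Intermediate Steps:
A = -3 (A = -(4 + 2)/2 = -½*6 = -3)
D(R) = 11 - R (D(R) = 8 - (R - 3) = 8 - (-3 + R) = 8 + (3 - R) = 11 - R)
(-1*(-6) + √(-7 + D(-2)))² = (-1*(-6) + √(-7 + (11 - 1*(-2))))² = (6 + √(-7 + (11 + 2)))² = (6 + √(-7 + 13))² = (6 + √6)²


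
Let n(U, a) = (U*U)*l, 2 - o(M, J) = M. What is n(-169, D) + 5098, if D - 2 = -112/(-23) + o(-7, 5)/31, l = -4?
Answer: -109146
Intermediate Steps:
o(M, J) = 2 - M
D = 5105/713 (D = 2 + (-112/(-23) + (2 - 1*(-7))/31) = 2 + (-112*(-1/23) + (2 + 7)*(1/31)) = 2 + (112/23 + 9*(1/31)) = 2 + (112/23 + 9/31) = 2 + 3679/713 = 5105/713 ≈ 7.1599)
n(U, a) = -4*U² (n(U, a) = (U*U)*(-4) = U²*(-4) = -4*U²)
n(-169, D) + 5098 = -4*(-169)² + 5098 = -4*28561 + 5098 = -114244 + 5098 = -109146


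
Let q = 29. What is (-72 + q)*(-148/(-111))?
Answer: -172/3 ≈ -57.333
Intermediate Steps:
(-72 + q)*(-148/(-111)) = (-72 + 29)*(-148/(-111)) = -(-6364)*(-1)/111 = -43*4/3 = -172/3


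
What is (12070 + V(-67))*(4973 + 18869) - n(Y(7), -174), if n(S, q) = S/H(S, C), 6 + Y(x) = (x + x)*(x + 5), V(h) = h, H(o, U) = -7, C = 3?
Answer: 2003228844/7 ≈ 2.8618e+8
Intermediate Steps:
Y(x) = -6 + 2*x*(5 + x) (Y(x) = -6 + (x + x)*(x + 5) = -6 + (2*x)*(5 + x) = -6 + 2*x*(5 + x))
n(S, q) = -S/7 (n(S, q) = S/(-7) = S*(-⅐) = -S/7)
(12070 + V(-67))*(4973 + 18869) - n(Y(7), -174) = (12070 - 67)*(4973 + 18869) - (-1)*(-6 + 2*7² + 10*7)/7 = 12003*23842 - (-1)*(-6 + 2*49 + 70)/7 = 286175526 - (-1)*(-6 + 98 + 70)/7 = 286175526 - (-1)*162/7 = 286175526 - 1*(-162/7) = 286175526 + 162/7 = 2003228844/7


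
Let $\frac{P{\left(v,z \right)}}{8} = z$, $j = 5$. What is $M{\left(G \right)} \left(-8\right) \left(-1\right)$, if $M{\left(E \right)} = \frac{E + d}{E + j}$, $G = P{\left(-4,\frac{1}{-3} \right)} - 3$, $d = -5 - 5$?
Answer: $188$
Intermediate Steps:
$d = -10$ ($d = -5 - 5 = -10$)
$P{\left(v,z \right)} = 8 z$
$G = - \frac{17}{3}$ ($G = \frac{8}{-3} - 3 = 8 \left(- \frac{1}{3}\right) - 3 = - \frac{8}{3} - 3 = - \frac{17}{3} \approx -5.6667$)
$M{\left(E \right)} = \frac{-10 + E}{5 + E}$ ($M{\left(E \right)} = \frac{E - 10}{E + 5} = \frac{-10 + E}{5 + E}$)
$M{\left(G \right)} \left(-8\right) \left(-1\right) = \frac{-10 - \frac{17}{3}}{5 - \frac{17}{3}} \left(-8\right) \left(-1\right) = \frac{1}{- \frac{2}{3}} \left(- \frac{47}{3}\right) \left(-8\right) \left(-1\right) = \left(- \frac{3}{2}\right) \left(- \frac{47}{3}\right) \left(-8\right) \left(-1\right) = \frac{47}{2} \left(-8\right) \left(-1\right) = \left(-188\right) \left(-1\right) = 188$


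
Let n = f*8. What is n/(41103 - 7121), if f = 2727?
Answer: 10908/16991 ≈ 0.64199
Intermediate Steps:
n = 21816 (n = 2727*8 = 21816)
n/(41103 - 7121) = 21816/(41103 - 7121) = 21816/33982 = 21816*(1/33982) = 10908/16991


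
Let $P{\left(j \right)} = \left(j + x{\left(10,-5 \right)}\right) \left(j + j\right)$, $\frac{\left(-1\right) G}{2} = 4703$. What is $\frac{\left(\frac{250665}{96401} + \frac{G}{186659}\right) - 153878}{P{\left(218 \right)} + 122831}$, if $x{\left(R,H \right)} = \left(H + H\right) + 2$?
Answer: $- \frac{2768852431815973}{3857776150101269} \approx -0.71773$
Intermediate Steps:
$G = -9406$ ($G = \left(-2\right) 4703 = -9406$)
$x{\left(R,H \right)} = 2 + 2 H$ ($x{\left(R,H \right)} = 2 H + 2 = 2 + 2 H$)
$P{\left(j \right)} = 2 j \left(-8 + j\right)$ ($P{\left(j \right)} = \left(j + \left(2 + 2 \left(-5\right)\right)\right) \left(j + j\right) = \left(j + \left(2 - 10\right)\right) 2 j = \left(j - 8\right) 2 j = \left(-8 + j\right) 2 j = 2 j \left(-8 + j\right)$)
$\frac{\left(\frac{250665}{96401} + \frac{G}{186659}\right) - 153878}{P{\left(218 \right)} + 122831} = \frac{\left(\frac{250665}{96401} - \frac{9406}{186659}\right) - 153878}{2 \cdot 218 \left(-8 + 218\right) + 122831} = \frac{\left(250665 \cdot \frac{1}{96401} - \frac{9406}{186659}\right) - 153878}{2 \cdot 218 \cdot 210 + 122831} = \frac{\left(\frac{250665}{96401} - \frac{9406}{186659}\right) - 153878}{91560 + 122831} = \frac{\frac{45882130429}{17994114259} - 153878}{214391} = \left(- \frac{2768852431815973}{17994114259}\right) \frac{1}{214391} = - \frac{2768852431815973}{3857776150101269}$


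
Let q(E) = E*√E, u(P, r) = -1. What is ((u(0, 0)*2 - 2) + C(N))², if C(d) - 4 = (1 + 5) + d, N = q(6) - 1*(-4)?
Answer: 316 + 120*√6 ≈ 609.94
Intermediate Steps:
q(E) = E^(3/2)
N = 4 + 6*√6 (N = 6^(3/2) - 1*(-4) = 6*√6 + 4 = 4 + 6*√6 ≈ 18.697)
C(d) = 10 + d (C(d) = 4 + ((1 + 5) + d) = 4 + (6 + d) = 10 + d)
((u(0, 0)*2 - 2) + C(N))² = ((-1*2 - 2) + (10 + (4 + 6*√6)))² = ((-2 - 2) + (14 + 6*√6))² = (-4 + (14 + 6*√6))² = (10 + 6*√6)²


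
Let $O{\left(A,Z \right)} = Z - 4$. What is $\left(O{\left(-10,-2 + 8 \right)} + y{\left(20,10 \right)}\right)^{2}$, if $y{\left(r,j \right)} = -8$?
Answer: $36$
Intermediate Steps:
$O{\left(A,Z \right)} = -4 + Z$ ($O{\left(A,Z \right)} = Z - 4 = -4 + Z$)
$\left(O{\left(-10,-2 + 8 \right)} + y{\left(20,10 \right)}\right)^{2} = \left(\left(-4 + \left(-2 + 8\right)\right) - 8\right)^{2} = \left(\left(-4 + 6\right) - 8\right)^{2} = \left(2 - 8\right)^{2} = \left(-6\right)^{2} = 36$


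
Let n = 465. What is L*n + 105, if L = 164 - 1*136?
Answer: 13125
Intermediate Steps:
L = 28 (L = 164 - 136 = 28)
L*n + 105 = 28*465 + 105 = 13020 + 105 = 13125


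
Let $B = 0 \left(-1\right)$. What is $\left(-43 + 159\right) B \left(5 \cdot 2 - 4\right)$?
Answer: $0$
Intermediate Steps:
$B = 0$
$\left(-43 + 159\right) B \left(5 \cdot 2 - 4\right) = \left(-43 + 159\right) 0 \left(5 \cdot 2 - 4\right) = 116 \cdot 0 \left(10 - 4\right) = 116 \cdot 0 \cdot 6 = 116 \cdot 0 = 0$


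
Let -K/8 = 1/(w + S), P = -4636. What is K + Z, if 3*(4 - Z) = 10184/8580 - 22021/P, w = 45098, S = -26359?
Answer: 974615599/482341860 ≈ 2.0206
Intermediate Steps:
K = -8/18739 (K = -8/(45098 - 26359) = -8/18739 ≈ -0.00042692)
Z = 52021/25740 (Z = 4 - (10184/8580 - 22021/(-4636))/3 = 4 - (10184*(1/8580) - 22021*(-1/4636))/3 = 4 - (2546/2145 + 19/4)/3 = 4 - ⅓*50939/8580 = 4 - 50939/25740 = 52021/25740 ≈ 2.0210)
K + Z = -8/18739 + 52021/25740 = 974615599/482341860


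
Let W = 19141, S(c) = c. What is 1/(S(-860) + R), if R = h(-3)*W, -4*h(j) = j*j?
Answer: -4/175709 ≈ -2.2765e-5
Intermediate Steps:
h(j) = -j**2/4 (h(j) = -j*j/4 = -j**2/4)
R = -172269/4 (R = -1/4*(-3)**2*19141 = -1/4*9*19141 = -9/4*19141 = -172269/4 ≈ -43067.)
1/(S(-860) + R) = 1/(-860 - 172269/4) = 1/(-175709/4) = -4/175709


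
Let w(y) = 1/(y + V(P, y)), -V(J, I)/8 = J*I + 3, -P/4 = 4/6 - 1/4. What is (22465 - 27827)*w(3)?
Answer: -5362/19 ≈ -282.21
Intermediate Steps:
P = -5/3 (P = -4*(4/6 - 1/4) = -4*(4*(⅙) - 1*¼) = -4*(⅔ - ¼) = -4*5/12 = -5/3 ≈ -1.6667)
V(J, I) = -24 - 8*I*J (V(J, I) = -8*(J*I + 3) = -8*(I*J + 3) = -8*(3 + I*J) = -24 - 8*I*J)
w(y) = 1/(-24 + 43*y/3) (w(y) = 1/(y + (-24 - 8*y*(-5/3))) = 1/(y + (-24 + 40*y/3)) = 1/(-24 + 43*y/3))
(22465 - 27827)*w(3) = (22465 - 27827)*(3/(-72 + 43*3)) = -16086/(-72 + 129) = -16086/57 = -5362*1/19 = -5362/19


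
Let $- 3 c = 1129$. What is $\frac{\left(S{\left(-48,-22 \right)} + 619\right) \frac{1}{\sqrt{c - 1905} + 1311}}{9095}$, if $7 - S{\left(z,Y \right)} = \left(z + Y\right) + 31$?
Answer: $\frac{523089}{9391509733} - \frac{266 i \sqrt{5133}}{9391509733} \approx 5.5698 \cdot 10^{-5} - 2.0292 \cdot 10^{-6} i$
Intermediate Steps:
$c = - \frac{1129}{3}$ ($c = \left(- \frac{1}{3}\right) 1129 = - \frac{1129}{3} \approx -376.33$)
$S{\left(z,Y \right)} = -24 - Y - z$ ($S{\left(z,Y \right)} = 7 - \left(\left(z + Y\right) + 31\right) = 7 - \left(\left(Y + z\right) + 31\right) = 7 - \left(31 + Y + z\right) = -24 - Y - z$)
$\frac{\left(S{\left(-48,-22 \right)} + 619\right) \frac{1}{\sqrt{c - 1905} + 1311}}{9095} = \frac{\left(\left(-24 - -22 - -48\right) + 619\right) \frac{1}{\sqrt{- \frac{1129}{3} - 1905} + 1311}}{9095} = \frac{\left(-24 + 22 + 48\right) + 619}{\sqrt{- \frac{6844}{3}} + 1311} \cdot \frac{1}{9095} = \frac{46 + 619}{\frac{2 i \sqrt{5133}}{3} + 1311} \cdot \frac{1}{9095} = \frac{665}{1311 + \frac{2 i \sqrt{5133}}{3}} \cdot \frac{1}{9095} = \frac{133}{1819 \left(1311 + \frac{2 i \sqrt{5133}}{3}\right)}$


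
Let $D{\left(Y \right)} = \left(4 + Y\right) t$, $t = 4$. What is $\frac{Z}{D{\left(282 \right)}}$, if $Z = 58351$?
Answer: $\frac{58351}{1144} \approx 51.006$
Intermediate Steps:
$D{\left(Y \right)} = 16 + 4 Y$ ($D{\left(Y \right)} = \left(4 + Y\right) 4 = 16 + 4 Y$)
$\frac{Z}{D{\left(282 \right)}} = \frac{58351}{16 + 4 \cdot 282} = \frac{58351}{16 + 1128} = \frac{58351}{1144}$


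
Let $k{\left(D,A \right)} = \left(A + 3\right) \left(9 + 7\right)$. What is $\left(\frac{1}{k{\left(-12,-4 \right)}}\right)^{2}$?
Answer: $\frac{1}{256} \approx 0.0039063$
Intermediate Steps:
$k{\left(D,A \right)} = 48 + 16 A$ ($k{\left(D,A \right)} = \left(3 + A\right) 16 = 48 + 16 A$)
$\left(\frac{1}{k{\left(-12,-4 \right)}}\right)^{2} = \left(\frac{1}{48 + 16 \left(-4\right)}\right)^{2} = \left(\frac{1}{48 - 64}\right)^{2} = \left(\frac{1}{-16}\right)^{2} = \left(- \frac{1}{16}\right)^{2} = \frac{1}{256}$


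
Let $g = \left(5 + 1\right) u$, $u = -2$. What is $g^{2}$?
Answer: $144$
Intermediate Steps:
$g = -12$ ($g = \left(5 + 1\right) \left(-2\right) = 6 \left(-2\right) = -12$)
$g^{2} = \left(-12\right)^{2} = 144$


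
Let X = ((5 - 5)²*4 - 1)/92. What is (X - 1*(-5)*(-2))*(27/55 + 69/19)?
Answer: -991917/24035 ≈ -41.270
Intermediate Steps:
X = -1/92 (X = (0²*4 - 1)*(1/92) = (0*4 - 1)*(1/92) = (0 - 1)*(1/92) = -1*1/92 = -1/92 ≈ -0.010870)
(X - 1*(-5)*(-2))*(27/55 + 69/19) = (-1/92 - 1*(-5)*(-2))*(27/55 + 69/19) = (-1/92 + 5*(-2))*(27*(1/55) + 69*(1/19)) = (-1/92 - 10)*(27/55 + 69/19) = -921/92*4308/1045 = -991917/24035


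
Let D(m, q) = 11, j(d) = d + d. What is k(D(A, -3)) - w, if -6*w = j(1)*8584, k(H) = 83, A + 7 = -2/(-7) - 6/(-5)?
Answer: 8833/3 ≈ 2944.3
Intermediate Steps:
j(d) = 2*d
A = -193/35 (A = -7 + (-2/(-7) - 6/(-5)) = -7 + (-2*(-1/7) - 6*(-1/5)) = -7 + (2/7 + 6/5) = -7 + 52/35 = -193/35 ≈ -5.5143)
w = -8584/3 (w = -2*1*8584/6 = -8584/3 ≈ -2861.3)
k(D(A, -3)) - w = 83 - 1*(-8584/3) = 83 + 8584/3 = 8833/3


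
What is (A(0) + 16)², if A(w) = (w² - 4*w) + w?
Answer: 256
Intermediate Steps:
A(w) = w² - 3*w
(A(0) + 16)² = (0*(-3 + 0) + 16)² = (0*(-3) + 16)² = (0 + 16)² = 16² = 256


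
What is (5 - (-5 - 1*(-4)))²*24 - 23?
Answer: 841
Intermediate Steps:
(5 - (-5 - 1*(-4)))²*24 - 23 = (5 - (-5 + 4))²*24 - 23 = (5 - 1*(-1))²*24 - 23 = (5 + 1)²*24 - 23 = 6²*24 - 23 = 36*24 - 23 = 864 - 23 = 841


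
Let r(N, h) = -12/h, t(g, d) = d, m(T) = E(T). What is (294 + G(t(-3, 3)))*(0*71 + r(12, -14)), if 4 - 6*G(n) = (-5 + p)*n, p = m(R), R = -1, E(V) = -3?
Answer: 256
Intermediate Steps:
m(T) = -3
p = -3
G(n) = ⅔ + 4*n/3 (G(n) = ⅔ - (-5 - 3)*n/6 = ⅔ - (-4)*n/3 = ⅔ + 4*n/3)
(294 + G(t(-3, 3)))*(0*71 + r(12, -14)) = (294 + (⅔ + (4/3)*3))*(0*71 - 12/(-14)) = (294 + (⅔ + 4))*(0 - 12*(-1/14)) = (294 + 14/3)*(0 + 6/7) = (896/3)*(6/7) = 256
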